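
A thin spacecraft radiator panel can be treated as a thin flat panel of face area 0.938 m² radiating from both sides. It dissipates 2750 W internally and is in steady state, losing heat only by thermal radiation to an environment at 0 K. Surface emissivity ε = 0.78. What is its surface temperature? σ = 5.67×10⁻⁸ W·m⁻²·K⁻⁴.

Steady state: internal power = radiated power, P = εσA T⁴.
Radiating area A = 2·0.938 = 1.876 m².
T⁴ = P/(εσA) = 2750/(0.78·5.67×10⁻⁸·1.876) = 3.315×10¹⁰ K⁴.
T = (3.315×10¹⁰)^(1/4).

T ≈ 427 K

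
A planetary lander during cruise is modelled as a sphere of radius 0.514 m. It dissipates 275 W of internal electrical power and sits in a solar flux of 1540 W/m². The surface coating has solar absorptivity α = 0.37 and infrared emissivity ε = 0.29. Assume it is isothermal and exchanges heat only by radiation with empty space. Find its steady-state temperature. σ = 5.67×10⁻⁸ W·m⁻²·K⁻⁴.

T ≈ 342 K

At steady state, absorbed solar power + internal power = radiated power.
Absorbed: α·S·A_cross = 0.37·1540·0.8300 = 472.9 W (cross-section πr²).
Total input = 472.9 + 275 = 747.9 W.
Radiated: εσ·A_surf·T⁴ with A_surf = 4πr² = 3.320 m².
T⁴ = 747.9/(0.29·5.67×10⁻⁸·3.320) = 1.370×10¹⁰ K⁴.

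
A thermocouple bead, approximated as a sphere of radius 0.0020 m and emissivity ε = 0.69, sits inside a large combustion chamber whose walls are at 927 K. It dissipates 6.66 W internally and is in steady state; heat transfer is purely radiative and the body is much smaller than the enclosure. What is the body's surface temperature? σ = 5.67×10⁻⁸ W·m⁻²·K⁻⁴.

For a small grey body in a large enclosure, net radiated power = εσA(T⁴ − T_w⁴).
Steady state: P = εσA(T⁴ − T_w⁴) with A = 4πr² = 5.027×10⁻⁵ m².
T⁴ = P/(εσA) + T_w⁴ = 6.66/(0.69·5.67×10⁻⁸·5.027×10⁻⁵) + (927)⁴
    = 3.387×10¹² + 7.384×10¹¹ = 4.125×10¹² K⁴.

T ≈ 1430 K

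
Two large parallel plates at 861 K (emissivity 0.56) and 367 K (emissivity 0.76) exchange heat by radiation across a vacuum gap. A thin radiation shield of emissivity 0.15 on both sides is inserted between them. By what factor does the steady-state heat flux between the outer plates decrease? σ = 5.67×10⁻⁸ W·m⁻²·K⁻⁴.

factor ≈ 6.87

Without shield: q₀ = σΔ(T⁴)/(1/ε₁+1/ε₂−1) with denominator 2.102.
With shield the two gaps are in series; the resistances add: (1/ε₁+1/ε_s−1)+(1/ε_s+1/ε₂−1) = 7.452+6.982 = 14.43.
Heat-flux ratio q₀/q = 14.43/2.102.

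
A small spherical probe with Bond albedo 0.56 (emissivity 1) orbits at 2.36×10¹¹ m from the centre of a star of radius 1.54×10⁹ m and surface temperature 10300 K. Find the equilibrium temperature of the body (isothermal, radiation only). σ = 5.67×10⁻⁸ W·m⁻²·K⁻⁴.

T ≈ 479 K

The star's surface emits σT_*⁴; at distance d the flux is S = σT_*⁴(R_*/d)².
S = 5.67×10⁻⁸·(10300)⁴·(1.54×10⁹/2.36×10¹¹)² = 27170 W/m².
For an isothermal sphere T⁴ = (1−a)S/(4σ) = 5.272×10¹⁰ K⁴.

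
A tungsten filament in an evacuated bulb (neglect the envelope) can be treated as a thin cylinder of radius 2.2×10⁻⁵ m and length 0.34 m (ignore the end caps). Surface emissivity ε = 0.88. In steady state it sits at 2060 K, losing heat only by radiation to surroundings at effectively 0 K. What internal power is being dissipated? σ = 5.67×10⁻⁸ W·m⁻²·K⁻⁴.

P ≈ 42.2 W

Steady state: P = εσA T⁴.
A = 2πrL = 4.700×10⁻⁵ m²; T⁴ = (2060)⁴ = 1.801×10¹³ K⁴.
P = 0.88 × 5.67×10⁻⁸ × 4.700×10⁻⁵ × 1.801×10¹³.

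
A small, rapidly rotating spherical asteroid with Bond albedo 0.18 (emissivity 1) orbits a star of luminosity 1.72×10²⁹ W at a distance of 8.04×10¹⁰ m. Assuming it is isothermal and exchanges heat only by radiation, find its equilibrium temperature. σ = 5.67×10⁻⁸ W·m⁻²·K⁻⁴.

First find the stellar flux at distance d: S = L/(4πd²) = 1.72×10²⁹/(4π·(8.04×10¹⁰)²) = 2.117×10⁶ W/m².
For an isothermal sphere, absorbed (1−a)S·πr² = emitted σ·4πr²·T⁴, so T⁴ = (1−a)S/(4σ).
T⁴ = 0.820·2.117×10⁶/(4·5.67×10⁻⁸) = 7.656×10¹² K⁴.

T ≈ 1660 K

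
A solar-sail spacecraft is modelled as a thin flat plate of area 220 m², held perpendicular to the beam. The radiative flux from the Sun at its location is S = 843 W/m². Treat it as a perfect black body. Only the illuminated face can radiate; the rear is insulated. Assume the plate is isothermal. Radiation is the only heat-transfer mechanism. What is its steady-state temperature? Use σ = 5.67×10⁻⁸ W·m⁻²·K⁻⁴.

At equilibrium, absorbed power = emitted power.
Absorbing cross-section = A = 220.0 m²; emitting surface = A = 220.0 m² (ratio 1).
S·A_cross = εσ·A_surf·T⁴  ⇒  T⁴ = S/(1σ).
T⁴ = 1.00·843/(1·5.67×10⁻⁸) = 1.487×10¹⁰ K⁴.
T = (1.487×10¹⁰)^(1/4).

T ≈ 349 K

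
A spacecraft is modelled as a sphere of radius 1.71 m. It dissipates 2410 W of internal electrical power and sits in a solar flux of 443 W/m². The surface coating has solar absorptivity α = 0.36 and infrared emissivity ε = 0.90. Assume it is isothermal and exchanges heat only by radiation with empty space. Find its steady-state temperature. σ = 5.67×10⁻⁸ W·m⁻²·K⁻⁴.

T ≈ 213 K

At steady state, absorbed solar power + internal power = radiated power.
Absorbed: α·S·A_cross = 0.36·443·9.186 = 1465 W (cross-section πr²).
Total input = 1465 + 2410 = 3875 W.
Radiated: εσ·A_surf·T⁴ with A_surf = 4πr² = 36.75 m².
T⁴ = 3875/(0.90·5.67×10⁻⁸·36.75) = 2.067×10⁹ K⁴.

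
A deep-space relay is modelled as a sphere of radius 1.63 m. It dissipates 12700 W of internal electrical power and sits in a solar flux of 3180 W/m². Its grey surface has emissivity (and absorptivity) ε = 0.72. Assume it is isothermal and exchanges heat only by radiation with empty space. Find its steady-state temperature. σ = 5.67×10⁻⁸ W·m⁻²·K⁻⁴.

At steady state, absorbed solar power + internal power = radiated power.
Absorbed: α·S·A_cross = 0.72·3180·8.347 = 19110 W (cross-section πr²).
Total input = 19110 + 12700 = 31810 W.
Radiated: εσ·A_surf·T⁴ with A_surf = 4πr² = 33.39 m².
T⁴ = 31810/(0.72·5.67×10⁻⁸·33.39) = 2.334×10¹⁰ K⁴.

T ≈ 391 K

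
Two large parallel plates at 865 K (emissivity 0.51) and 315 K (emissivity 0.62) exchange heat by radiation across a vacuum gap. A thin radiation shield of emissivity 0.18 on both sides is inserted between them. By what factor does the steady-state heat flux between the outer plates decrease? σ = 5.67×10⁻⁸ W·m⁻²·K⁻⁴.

Without shield: q₀ = σΔ(T⁴)/(1/ε₁+1/ε₂−1) with denominator 2.574.
With shield the two gaps are in series; the resistances add: (1/ε₁+1/ε_s−1)+(1/ε_s+1/ε₂−1) = 6.516+6.168 = 12.68.
Heat-flux ratio q₀/q = 12.68/2.574.

factor ≈ 4.93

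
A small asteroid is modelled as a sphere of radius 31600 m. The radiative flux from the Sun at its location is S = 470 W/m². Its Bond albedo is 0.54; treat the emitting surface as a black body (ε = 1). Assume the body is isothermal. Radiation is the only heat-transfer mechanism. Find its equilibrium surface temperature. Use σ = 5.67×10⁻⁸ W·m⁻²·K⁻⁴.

T ≈ 176 K

At equilibrium, absorbed power = emitted power.
Absorbing cross-section = πr² = 3.137×10⁹ m²; emitting surface = 4πr² = 1.255×10¹⁰ m² (ratio 4).
(1−a)S·A_cross = εσ·A_surf·T⁴  ⇒  T⁴ = (1−a)S/(4σ).
T⁴ = 0.460·470/(4·5.67×10⁻⁸) = 9.533×10⁸ K⁴.
T = (9.533×10⁸)^(1/4).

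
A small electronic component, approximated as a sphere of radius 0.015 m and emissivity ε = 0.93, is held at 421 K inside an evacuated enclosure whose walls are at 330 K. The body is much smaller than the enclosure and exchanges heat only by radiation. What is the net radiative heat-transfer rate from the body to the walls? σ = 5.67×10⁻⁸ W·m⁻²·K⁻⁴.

For a small grey body in a large enclosure: P_net = εσA(T_body⁴ − T_wall⁴).
A = 4πr² = 0.002827 m²; T_body⁴ − T_wall⁴ = 3.141×10¹⁰ − 1.186×10¹⁰ = 1.956×10¹⁰ K⁴.
|P_net| = 0.93·5.67×10⁻⁸·0.002827·1.956×10¹⁰.

P_net ≈ 2.92 W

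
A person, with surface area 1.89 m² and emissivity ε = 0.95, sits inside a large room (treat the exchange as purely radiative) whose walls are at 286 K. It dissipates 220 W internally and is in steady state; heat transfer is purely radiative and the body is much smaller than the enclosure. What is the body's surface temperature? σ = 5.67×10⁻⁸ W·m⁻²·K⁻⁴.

For a small grey body in a large enclosure, net radiated power = εσA(T⁴ − T_w⁴).
Steady state: P = εσA(T⁴ − T_w⁴) with A = 1.89 m².
T⁴ = P/(εσA) + T_w⁴ = 220/(0.95·5.67×10⁻⁸·1.890) + (286)⁴
    = 2.161×10⁹ + 6.691×10⁹ = 8.852×10⁹ K⁴.

T ≈ 307 K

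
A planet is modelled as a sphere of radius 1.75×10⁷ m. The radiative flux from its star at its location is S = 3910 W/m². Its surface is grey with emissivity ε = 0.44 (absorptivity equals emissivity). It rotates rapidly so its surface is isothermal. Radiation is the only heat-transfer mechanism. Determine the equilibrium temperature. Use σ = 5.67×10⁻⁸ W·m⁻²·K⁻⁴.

T ≈ 362 K

At equilibrium, absorbed power = emitted power.
Absorbing cross-section = πr² = 9.621×10¹⁴ m²; emitting surface = 4πr² = 3.848×10¹⁵ m² (ratio 4).
εS·A_cross = εσ·A_surf·T⁴  ⇒  T⁴ = S/(4σ)   (ε cancels).
T⁴ = 3910/(4·5.67×10⁻⁸) = 1.724×10¹⁰ K⁴.
T = (1.724×10¹⁰)^(1/4).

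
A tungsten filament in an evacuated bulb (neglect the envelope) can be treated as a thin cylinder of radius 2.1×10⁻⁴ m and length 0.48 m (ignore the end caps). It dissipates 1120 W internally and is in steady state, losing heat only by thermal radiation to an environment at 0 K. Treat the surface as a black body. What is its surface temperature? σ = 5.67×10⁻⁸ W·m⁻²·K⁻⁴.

T ≈ 2360 K

Steady state: internal power = radiated power, P = εσA T⁴.
Radiating area A = 2πrL = 6.333×10⁻⁴ m².
T⁴ = P/(εσA) = 1120/(1.0·5.67×10⁻⁸·6.333×10⁻⁴) = 3.119×10¹³ K⁴.
T = (3.119×10¹³)^(1/4).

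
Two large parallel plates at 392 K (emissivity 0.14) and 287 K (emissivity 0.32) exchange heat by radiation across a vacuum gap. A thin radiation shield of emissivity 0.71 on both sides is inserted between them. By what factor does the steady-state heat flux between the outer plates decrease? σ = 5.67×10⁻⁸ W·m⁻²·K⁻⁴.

Without shield: q₀ = σΔ(T⁴)/(1/ε₁+1/ε₂−1) with denominator 9.268.
With shield the two gaps are in series; the resistances add: (1/ε₁+1/ε_s−1)+(1/ε_s+1/ε₂−1) = 7.551+3.533 = 11.08.
Heat-flux ratio q₀/q = 11.08/9.268.

factor ≈ 1.20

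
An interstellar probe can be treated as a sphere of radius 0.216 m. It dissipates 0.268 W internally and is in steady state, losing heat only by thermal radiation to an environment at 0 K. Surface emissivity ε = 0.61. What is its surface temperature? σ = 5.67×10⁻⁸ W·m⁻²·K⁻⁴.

Steady state: internal power = radiated power, P = εσA T⁴.
Radiating area A = 4πr² = 0.5863 m².
T⁴ = P/(εσA) = 0.268/(0.61·5.67×10⁻⁸·0.5863) = 1.322×10⁷ K⁴.
T = (1.322×10⁷)^(1/4).

T ≈ 60.3 K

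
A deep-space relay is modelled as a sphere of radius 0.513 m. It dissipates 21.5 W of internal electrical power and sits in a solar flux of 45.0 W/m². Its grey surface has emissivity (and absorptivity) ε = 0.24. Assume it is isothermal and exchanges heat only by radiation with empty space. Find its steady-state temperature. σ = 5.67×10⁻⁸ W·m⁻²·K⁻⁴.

At steady state, absorbed solar power + internal power = radiated power.
Absorbed: α·S·A_cross = 0.24·45.0·0.8268 = 8.929 W (cross-section πr²).
Total input = 8.929 + 21.5 = 30.43 W.
Radiated: εσ·A_surf·T⁴ with A_surf = 4πr² = 3.307 m².
T⁴ = 30.43/(0.24·5.67×10⁻⁸·3.307) = 6.762×10⁸ K⁴.

T ≈ 161 K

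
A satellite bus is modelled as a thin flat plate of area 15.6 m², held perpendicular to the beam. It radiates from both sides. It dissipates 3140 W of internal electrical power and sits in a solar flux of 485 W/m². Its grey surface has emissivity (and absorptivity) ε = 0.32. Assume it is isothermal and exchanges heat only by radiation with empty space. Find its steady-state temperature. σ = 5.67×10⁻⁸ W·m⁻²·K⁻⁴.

At steady state, absorbed solar power + internal power = radiated power.
Absorbed: α·S·A_cross = 0.32·485·15.60 = 2421 W (cross-section A).
Total input = 2421 + 3140 = 5561 W.
Radiated: εσ·A_surf·T⁴ with A_surf = 2A = 31.20 m².
T⁴ = 5561/(0.32·5.67×10⁻⁸·31.20) = 9.824×10⁹ K⁴.

T ≈ 315 K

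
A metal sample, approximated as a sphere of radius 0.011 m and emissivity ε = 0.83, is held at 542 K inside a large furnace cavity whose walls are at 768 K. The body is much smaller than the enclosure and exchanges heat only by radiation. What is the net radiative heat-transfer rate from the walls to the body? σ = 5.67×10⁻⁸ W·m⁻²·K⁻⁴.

P_net ≈ 18.7 W

For a small grey body in a large enclosure: P_net = εσA(T_body⁴ − T_wall⁴).
A = 4πr² = 0.001521 m²; T_body⁴ − T_wall⁴ = 8.630×10¹⁰ − 3.479×10¹¹ = -2.616×10¹¹ K⁴.
|P_net| = 0.83·5.67×10⁻⁸·0.001521·2.616×10¹¹.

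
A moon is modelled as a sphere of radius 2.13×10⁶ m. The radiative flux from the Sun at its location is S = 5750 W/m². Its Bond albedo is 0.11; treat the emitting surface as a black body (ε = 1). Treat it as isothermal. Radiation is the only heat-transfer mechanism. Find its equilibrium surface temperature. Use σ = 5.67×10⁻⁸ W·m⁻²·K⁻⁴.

T ≈ 388 K

At equilibrium, absorbed power = emitted power.
Absorbing cross-section = πr² = 1.425×10¹³ m²; emitting surface = 4πr² = 5.701×10¹³ m² (ratio 4).
(1−a)S·A_cross = εσ·A_surf·T⁴  ⇒  T⁴ = (1−a)S/(4σ).
T⁴ = 0.890·5750/(4·5.67×10⁻⁸) = 2.256×10¹⁰ K⁴.
T = (2.256×10¹⁰)^(1/4).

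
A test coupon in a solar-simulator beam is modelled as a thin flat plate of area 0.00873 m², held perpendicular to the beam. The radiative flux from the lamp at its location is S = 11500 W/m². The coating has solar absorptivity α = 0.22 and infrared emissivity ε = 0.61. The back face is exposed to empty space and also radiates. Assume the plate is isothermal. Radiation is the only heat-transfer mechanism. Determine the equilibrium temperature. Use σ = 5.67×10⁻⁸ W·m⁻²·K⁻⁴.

At equilibrium, absorbed power = emitted power.
Absorbing cross-section = A = 0.008730 m²; emitting surface = 2A = 0.01746 m² (ratio 2).
αS·A_cross = εσ·A_surf·T⁴  ⇒  T⁴ = αS/(ε·2σ).
T⁴ = 0.220·11500/(0.61·2·5.67×10⁻⁸) = 3.657×10¹⁰ K⁴.
T = (3.657×10¹⁰)^(1/4).

T ≈ 437 K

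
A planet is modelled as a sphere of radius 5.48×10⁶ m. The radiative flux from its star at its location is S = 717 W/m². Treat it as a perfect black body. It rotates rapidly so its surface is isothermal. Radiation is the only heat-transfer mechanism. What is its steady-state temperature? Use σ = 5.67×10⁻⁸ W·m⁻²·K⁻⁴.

At equilibrium, absorbed power = emitted power.
Absorbing cross-section = πr² = 9.434×10¹³ m²; emitting surface = 4πr² = 3.774×10¹⁴ m² (ratio 4).
S·A_cross = εσ·A_surf·T⁴  ⇒  T⁴ = S/(4σ).
T⁴ = 1.00·717/(4·5.67×10⁻⁸) = 3.161×10⁹ K⁴.
T = (3.161×10⁹)^(1/4).

T ≈ 237 K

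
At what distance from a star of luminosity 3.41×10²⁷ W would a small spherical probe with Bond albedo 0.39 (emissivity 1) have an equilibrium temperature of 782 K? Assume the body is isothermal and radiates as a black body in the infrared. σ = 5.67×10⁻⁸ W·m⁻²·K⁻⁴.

d ≈ 4.42×10¹⁰ m

For an isothermal black-emitting sphere, (1−a)S·πr² = σ·4πr²·T⁴ ⇒ S = 4σT⁴/(1−a).
S = 4·5.67×10⁻⁸·(782)⁴/0.610 = 1.390×10⁵ W/m².
Flux falls as S = L/(4πd²), so d = √(L/(4πS)) = √(3.41×10²⁷/(4π·1.390×10⁵)).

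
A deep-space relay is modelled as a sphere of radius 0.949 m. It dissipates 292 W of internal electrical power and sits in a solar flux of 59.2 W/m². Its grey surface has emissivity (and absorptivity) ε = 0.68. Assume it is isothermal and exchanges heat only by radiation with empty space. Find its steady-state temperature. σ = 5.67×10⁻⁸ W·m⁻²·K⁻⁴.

At steady state, absorbed solar power + internal power = radiated power.
Absorbed: α·S·A_cross = 0.68·59.2·2.829 = 113.9 W (cross-section πr²).
Total input = 113.9 + 292 = 405.9 W.
Radiated: εσ·A_surf·T⁴ with A_surf = 4πr² = 11.32 m².
T⁴ = 405.9/(0.68·5.67×10⁻⁸·11.32) = 9.302×10⁸ K⁴.

T ≈ 175 K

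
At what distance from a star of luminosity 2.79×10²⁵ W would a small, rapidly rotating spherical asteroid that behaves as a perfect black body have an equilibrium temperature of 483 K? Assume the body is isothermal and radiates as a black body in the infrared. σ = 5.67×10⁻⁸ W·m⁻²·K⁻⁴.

For an isothermal black-emitting sphere, (1−a)S·πr² = σ·4πr²·T⁴ ⇒ S = 4σT⁴/(1−a).
S = 4·5.67×10⁻⁸·(483)⁴/1.00 = 12340 W/m².
Flux falls as S = L/(4πd²), so d = √(L/(4πS)) = √(2.79×10²⁵/(4π·12340)).

d ≈ 1.34×10¹⁰ m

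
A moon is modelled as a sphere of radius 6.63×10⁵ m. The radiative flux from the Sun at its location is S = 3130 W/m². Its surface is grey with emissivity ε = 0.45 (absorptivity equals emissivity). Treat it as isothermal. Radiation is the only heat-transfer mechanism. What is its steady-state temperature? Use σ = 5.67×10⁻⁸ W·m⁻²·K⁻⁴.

T ≈ 343 K

At equilibrium, absorbed power = emitted power.
Absorbing cross-section = πr² = 1.381×10¹² m²; emitting surface = 4πr² = 5.524×10¹² m² (ratio 4).
εS·A_cross = εσ·A_surf·T⁴  ⇒  T⁴ = S/(4σ)   (ε cancels).
T⁴ = 3130/(4·5.67×10⁻⁸) = 1.380×10¹⁰ K⁴.
T = (1.380×10¹⁰)^(1/4).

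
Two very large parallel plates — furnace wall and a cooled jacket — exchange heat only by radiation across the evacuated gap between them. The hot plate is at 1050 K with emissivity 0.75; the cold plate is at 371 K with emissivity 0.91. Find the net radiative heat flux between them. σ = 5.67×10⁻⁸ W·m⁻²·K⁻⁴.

q ≈ 47400 W/m²

For two infinite grey parallel plates, q = σ(T₁⁴ − T₂⁴)/(1/ε₁ + 1/ε₂ − 1).
T₁⁴ − T₂⁴ = 1.216×10¹² − 1.895×10¹⁰ = 1.197×10¹² K⁴.
1/ε₁ + 1/ε₂ − 1 = 1.333 + 1.099 − 1 = 1.432.
q = 5.67×10⁻⁸ × 1.197×10¹² / 1.432.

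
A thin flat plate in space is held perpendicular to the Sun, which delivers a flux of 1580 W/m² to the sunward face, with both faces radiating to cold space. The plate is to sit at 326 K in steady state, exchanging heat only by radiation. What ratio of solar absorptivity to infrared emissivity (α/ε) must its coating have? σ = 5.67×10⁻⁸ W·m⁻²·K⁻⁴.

α/ε ≈ 0.811

Balance: αS·A = εσ·2A·T⁴ ⇒ α/ε = 2σT⁴/S.
α/ε = 2·5.67×10⁻⁸·(326)⁴/1580 = 2·5.67×10⁻⁸·1.129×10¹⁰/1580.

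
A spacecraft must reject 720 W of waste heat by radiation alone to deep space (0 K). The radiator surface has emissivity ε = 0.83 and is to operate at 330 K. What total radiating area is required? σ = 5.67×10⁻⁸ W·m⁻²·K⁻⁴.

A ≈ 1.29 m²

P = εσA T⁴ ⇒ A = P/(εσT⁴).
T⁴ = 1.186×10¹⁰ K⁴.
A = 720/(0.83 × 5.67×10⁻⁸ × 1.186×10¹⁰).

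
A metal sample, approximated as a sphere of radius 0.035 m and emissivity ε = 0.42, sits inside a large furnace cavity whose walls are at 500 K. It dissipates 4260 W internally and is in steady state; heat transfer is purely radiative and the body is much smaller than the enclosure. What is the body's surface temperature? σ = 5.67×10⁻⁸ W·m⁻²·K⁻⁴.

For a small grey body in a large enclosure, net radiated power = εσA(T⁴ − T_w⁴).
Steady state: P = εσA(T⁴ − T_w⁴) with A = 4πr² = 0.01539 m².
T⁴ = P/(εσA) + T_w⁴ = 4260/(0.42·5.67×10⁻⁸·0.01539) + (500)⁴
    = 1.162×10¹³ + 6.250×10¹⁰ = 1.168×10¹³ K⁴.

T ≈ 1850 K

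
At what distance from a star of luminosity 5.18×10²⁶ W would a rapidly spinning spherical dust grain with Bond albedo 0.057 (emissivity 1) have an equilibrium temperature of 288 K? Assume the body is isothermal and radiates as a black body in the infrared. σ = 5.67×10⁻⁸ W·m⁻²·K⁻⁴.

For an isothermal black-emitting sphere, (1−a)S·πr² = σ·4πr²·T⁴ ⇒ S = 4σT⁴/(1−a).
S = 4·5.67×10⁻⁸·(288)⁴/0.943 = 1655 W/m².
Flux falls as S = L/(4πd²), so d = √(L/(4πS)) = √(5.18×10²⁶/(4π·1655)).

d ≈ 1.58×10¹¹ m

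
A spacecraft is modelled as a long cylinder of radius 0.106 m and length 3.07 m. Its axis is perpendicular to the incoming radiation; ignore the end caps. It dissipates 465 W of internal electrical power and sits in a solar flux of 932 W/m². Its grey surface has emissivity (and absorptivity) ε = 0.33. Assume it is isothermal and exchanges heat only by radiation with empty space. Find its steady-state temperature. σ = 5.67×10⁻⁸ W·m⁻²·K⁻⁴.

T ≈ 363 K

At steady state, absorbed solar power + internal power = radiated power.
Absorbed: α·S·A_cross = 0.33·932·0.6508 = 200.2 W (cross-section 2rL).
Total input = 200.2 + 465 = 665.2 W.
Radiated: εσ·A_surf·T⁴ with A_surf = 2πrL = 2.045 m².
T⁴ = 665.2/(0.33·5.67×10⁻⁸·2.045) = 1.739×10¹⁰ K⁴.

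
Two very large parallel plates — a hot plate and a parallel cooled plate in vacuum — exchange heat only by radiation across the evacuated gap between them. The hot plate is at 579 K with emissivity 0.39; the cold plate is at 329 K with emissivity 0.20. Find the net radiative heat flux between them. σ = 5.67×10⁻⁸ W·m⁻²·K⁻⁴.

q ≈ 870 W/m²

For two infinite grey parallel plates, q = σ(T₁⁴ − T₂⁴)/(1/ε₁ + 1/ε₂ − 1).
T₁⁴ − T₂⁴ = 1.124×10¹¹ − 1.172×10¹⁰ = 1.007×10¹¹ K⁴.
1/ε₁ + 1/ε₂ − 1 = 2.564 + 5.000 − 1 = 6.564.
q = 5.67×10⁻⁸ × 1.007×10¹¹ / 6.564.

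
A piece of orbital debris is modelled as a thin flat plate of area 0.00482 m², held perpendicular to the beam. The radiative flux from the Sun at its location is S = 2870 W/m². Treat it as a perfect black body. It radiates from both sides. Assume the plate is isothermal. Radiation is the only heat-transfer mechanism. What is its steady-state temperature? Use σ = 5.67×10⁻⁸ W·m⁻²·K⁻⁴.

T ≈ 399 K

At equilibrium, absorbed power = emitted power.
Absorbing cross-section = A = 0.004820 m²; emitting surface = 2A = 0.009640 m² (ratio 2).
S·A_cross = εσ·A_surf·T⁴  ⇒  T⁴ = S/(2σ).
T⁴ = 1.00·2870/(2·5.67×10⁻⁸) = 2.531×10¹⁰ K⁴.
T = (2.531×10¹⁰)^(1/4).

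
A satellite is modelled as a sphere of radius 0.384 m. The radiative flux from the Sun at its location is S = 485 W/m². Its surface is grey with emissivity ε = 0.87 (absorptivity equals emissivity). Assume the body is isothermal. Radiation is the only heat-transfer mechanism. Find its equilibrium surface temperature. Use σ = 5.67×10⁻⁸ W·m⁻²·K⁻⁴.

T ≈ 215 K

At equilibrium, absorbed power = emitted power.
Absorbing cross-section = πr² = 0.4632 m²; emitting surface = 4πr² = 1.853 m² (ratio 4).
εS·A_cross = εσ·A_surf·T⁴  ⇒  T⁴ = S/(4σ)   (ε cancels).
T⁴ = 485/(4·5.67×10⁻⁸) = 2.138×10⁹ K⁴.
T = (2.138×10⁹)^(1/4).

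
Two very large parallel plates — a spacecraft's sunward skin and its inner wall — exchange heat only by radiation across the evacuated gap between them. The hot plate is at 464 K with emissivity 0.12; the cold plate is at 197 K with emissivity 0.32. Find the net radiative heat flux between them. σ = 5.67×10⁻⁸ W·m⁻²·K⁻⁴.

q ≈ 243 W/m²

For two infinite grey parallel plates, q = σ(T₁⁴ − T₂⁴)/(1/ε₁ + 1/ε₂ − 1).
T₁⁴ − T₂⁴ = 4.635×10¹⁰ − 1.506×10⁹ = 4.485×10¹⁰ K⁴.
1/ε₁ + 1/ε₂ − 1 = 8.333 + 3.125 − 1 = 10.46.
q = 5.67×10⁻⁸ × 4.485×10¹⁰ / 10.46.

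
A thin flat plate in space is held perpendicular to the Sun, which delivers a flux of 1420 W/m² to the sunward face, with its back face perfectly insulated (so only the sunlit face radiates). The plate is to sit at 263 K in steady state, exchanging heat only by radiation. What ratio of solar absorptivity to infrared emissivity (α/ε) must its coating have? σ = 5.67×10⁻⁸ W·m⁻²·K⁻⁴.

Balance: αS·A = εσ·1A·T⁴ ⇒ α/ε = σT⁴/S.
α/ε = 5.67×10⁻⁸·(263)⁴/1420 = 5.67×10⁻⁸·4.784×10⁹/1420.

α/ε ≈ 0.191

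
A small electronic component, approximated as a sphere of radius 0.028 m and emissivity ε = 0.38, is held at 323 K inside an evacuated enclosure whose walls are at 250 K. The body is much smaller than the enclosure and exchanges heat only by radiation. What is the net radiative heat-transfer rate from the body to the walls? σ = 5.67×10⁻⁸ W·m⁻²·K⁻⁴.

P_net ≈ 1.48 W

For a small grey body in a large enclosure: P_net = εσA(T_body⁴ − T_wall⁴).
A = 4πr² = 0.009852 m²; T_body⁴ − T_wall⁴ = 1.088×10¹⁰ − 3.906×10⁹ = 6.978×10⁹ K⁴.
|P_net| = 0.38·5.67×10⁻⁸·0.009852·6.978×10⁹.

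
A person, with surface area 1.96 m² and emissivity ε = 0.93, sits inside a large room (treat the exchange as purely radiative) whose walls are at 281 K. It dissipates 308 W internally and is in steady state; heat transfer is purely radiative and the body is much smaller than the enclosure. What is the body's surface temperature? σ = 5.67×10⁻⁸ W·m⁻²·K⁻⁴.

For a small grey body in a large enclosure, net radiated power = εσA(T⁴ − T_w⁴).
Steady state: P = εσA(T⁴ − T_w⁴) with A = 1.96 m².
T⁴ = P/(εσA) + T_w⁴ = 308/(0.93·5.67×10⁻⁸·1.960) + (281)⁴
    = 2.980×10⁹ + 6.235×10⁹ = 9.215×10⁹ K⁴.

T ≈ 310 K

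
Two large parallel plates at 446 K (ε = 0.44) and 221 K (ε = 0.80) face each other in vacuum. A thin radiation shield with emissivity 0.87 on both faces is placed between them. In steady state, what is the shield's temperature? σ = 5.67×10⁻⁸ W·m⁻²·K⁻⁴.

In steady state the net flux on the hot side equals that on the cold side.
σ(T₁⁴−T_s⁴)/D₁ = σ(T_s⁴−T₂⁴)/D₂, with D₁ = 1/ε₁+1/ε_s−1 = 2.422, D₂ = 1/ε_s+1/ε₂−1 = 1.399.
Solve for T_s⁴: T_s⁴ = (D₂·T₁⁴ + D₁·T₂⁴)/(D₁+D₂) = 1.600×10¹⁰ K⁴.

T_s ≈ 356 K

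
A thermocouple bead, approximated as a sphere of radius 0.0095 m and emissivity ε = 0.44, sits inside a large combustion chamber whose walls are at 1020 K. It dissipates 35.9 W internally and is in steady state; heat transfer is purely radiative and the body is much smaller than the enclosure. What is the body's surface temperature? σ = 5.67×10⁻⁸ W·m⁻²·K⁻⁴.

For a small grey body in a large enclosure, net radiated power = εσA(T⁴ − T_w⁴).
Steady state: P = εσA(T⁴ − T_w⁴) with A = 4πr² = 0.001134 m².
T⁴ = P/(εσA) + T_w⁴ = 35.9/(0.44·5.67×10⁻⁸·0.001134) + (1020)⁴
    = 1.269×10¹² + 1.082×10¹² = 2.351×10¹² K⁴.

T ≈ 1240 K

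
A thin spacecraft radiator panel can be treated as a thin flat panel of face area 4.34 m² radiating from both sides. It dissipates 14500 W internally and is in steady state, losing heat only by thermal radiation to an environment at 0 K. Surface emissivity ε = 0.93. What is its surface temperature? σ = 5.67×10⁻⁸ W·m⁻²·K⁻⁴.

T ≈ 422 K

Steady state: internal power = radiated power, P = εσA T⁴.
Radiating area A = 2·4.34 = 8.680 m².
T⁴ = P/(εσA) = 14500/(0.93·5.67×10⁻⁸·8.680) = 3.168×10¹⁰ K⁴.
T = (3.168×10¹⁰)^(1/4).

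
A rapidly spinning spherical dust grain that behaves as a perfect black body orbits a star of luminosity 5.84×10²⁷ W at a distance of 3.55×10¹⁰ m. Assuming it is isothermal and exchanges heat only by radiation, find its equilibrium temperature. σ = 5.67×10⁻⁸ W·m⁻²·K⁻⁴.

T ≈ 1130 K

First find the stellar flux at distance d: S = L/(4πd²) = 5.84×10²⁷/(4π·(3.55×10¹⁰)²) = 3.688×10⁵ W/m².
For an isothermal sphere, absorbed (1−a)S·πr² = emitted σ·4πr²·T⁴, so T⁴ = (1−a)S/(4σ).
T⁴ = 1.00·3.688×10⁵/(4·5.67×10⁻⁸) = 1.626×10¹² K⁴.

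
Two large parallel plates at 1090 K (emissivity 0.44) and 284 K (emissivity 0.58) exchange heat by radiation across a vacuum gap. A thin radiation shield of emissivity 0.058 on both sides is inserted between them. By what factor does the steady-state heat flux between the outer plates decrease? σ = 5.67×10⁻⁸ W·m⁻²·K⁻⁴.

Without shield: q₀ = σΔ(T⁴)/(1/ε₁+1/ε₂−1) with denominator 2.997.
With shield the two gaps are in series; the resistances add: (1/ε₁+1/ε_s−1)+(1/ε_s+1/ε₂−1) = 18.51+17.97 = 36.48.
Heat-flux ratio q₀/q = 36.48/2.997.

factor ≈ 12.2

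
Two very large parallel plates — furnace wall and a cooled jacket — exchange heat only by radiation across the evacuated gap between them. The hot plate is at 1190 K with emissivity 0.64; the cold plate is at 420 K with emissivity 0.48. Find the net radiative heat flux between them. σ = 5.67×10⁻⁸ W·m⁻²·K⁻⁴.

q ≈ 42300 W/m²

For two infinite grey parallel plates, q = σ(T₁⁴ − T₂⁴)/(1/ε₁ + 1/ε₂ − 1).
T₁⁴ − T₂⁴ = 2.005×10¹² − 3.112×10¹⁰ = 1.974×10¹² K⁴.
1/ε₁ + 1/ε₂ − 1 = 1.562 + 2.083 − 1 = 2.646.
q = 5.67×10⁻⁸ × 1.974×10¹² / 2.646.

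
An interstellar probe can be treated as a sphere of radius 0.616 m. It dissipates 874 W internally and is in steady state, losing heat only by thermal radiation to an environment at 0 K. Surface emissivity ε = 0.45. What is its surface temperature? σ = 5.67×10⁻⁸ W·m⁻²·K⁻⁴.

T ≈ 291 K

Steady state: internal power = radiated power, P = εσA T⁴.
Radiating area A = 4πr² = 4.768 m².
T⁴ = P/(εσA) = 874/(0.45·5.67×10⁻⁸·4.768) = 7.184×10⁹ K⁴.
T = (7.184×10⁹)^(1/4).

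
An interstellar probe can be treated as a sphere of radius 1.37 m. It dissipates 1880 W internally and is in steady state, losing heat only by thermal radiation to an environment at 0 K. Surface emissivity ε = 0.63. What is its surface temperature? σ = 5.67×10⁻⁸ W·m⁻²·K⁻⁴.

Steady state: internal power = radiated power, P = εσA T⁴.
Radiating area A = 4πr² = 23.59 m².
T⁴ = P/(εσA) = 1880/(0.63·5.67×10⁻⁸·23.59) = 2.231×10⁹ K⁴.
T = (2.231×10⁹)^(1/4).

T ≈ 217 K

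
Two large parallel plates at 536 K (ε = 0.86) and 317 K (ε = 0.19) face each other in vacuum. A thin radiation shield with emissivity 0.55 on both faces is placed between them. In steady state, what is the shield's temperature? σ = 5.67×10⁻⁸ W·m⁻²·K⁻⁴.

In steady state the net flux on the hot side equals that on the cold side.
σ(T₁⁴−T_s⁴)/D₁ = σ(T_s⁴−T₂⁴)/D₂, with D₁ = 1/ε₁+1/ε_s−1 = 1.981, D₂ = 1/ε_s+1/ε₂−1 = 6.081.
Solve for T_s⁴: T_s⁴ = (D₂·T₁⁴ + D₁·T₂⁴)/(D₁+D₂) = 6.474×10¹⁰ K⁴.

T_s ≈ 504 K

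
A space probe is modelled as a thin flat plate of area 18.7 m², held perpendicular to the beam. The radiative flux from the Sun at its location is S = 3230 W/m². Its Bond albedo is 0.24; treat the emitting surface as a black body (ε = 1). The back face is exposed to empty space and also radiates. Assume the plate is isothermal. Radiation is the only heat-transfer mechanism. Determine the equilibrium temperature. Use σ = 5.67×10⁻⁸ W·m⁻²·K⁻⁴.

At equilibrium, absorbed power = emitted power.
Absorbing cross-section = A = 18.70 m²; emitting surface = 2A = 37.40 m² (ratio 2).
(1−a)S·A_cross = εσ·A_surf·T⁴  ⇒  T⁴ = (1−a)S/(2σ).
T⁴ = 0.760·3230/(2·5.67×10⁻⁸) = 2.165×10¹⁰ K⁴.
T = (2.165×10¹⁰)^(1/4).

T ≈ 384 K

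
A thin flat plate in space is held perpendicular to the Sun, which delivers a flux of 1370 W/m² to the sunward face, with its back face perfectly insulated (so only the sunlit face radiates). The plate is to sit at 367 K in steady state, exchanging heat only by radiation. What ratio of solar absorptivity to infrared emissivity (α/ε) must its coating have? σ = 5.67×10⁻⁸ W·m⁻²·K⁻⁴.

α/ε ≈ 0.751

Balance: αS·A = εσ·1A·T⁴ ⇒ α/ε = σT⁴/S.
α/ε = 5.67×10⁻⁸·(367)⁴/1370 = 5.67×10⁻⁸·1.814×10¹⁰/1370.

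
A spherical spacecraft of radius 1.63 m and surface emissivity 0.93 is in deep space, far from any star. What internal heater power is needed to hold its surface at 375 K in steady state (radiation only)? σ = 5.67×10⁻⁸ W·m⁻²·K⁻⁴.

P = εσ·4πr²·T⁴.
4πr² = 33.39 m²; T⁴ = 1.978×10¹⁰ K⁴.
P = 0.93·5.67×10⁻⁸·33.39·1.978×10¹⁰.

P ≈ 34800 W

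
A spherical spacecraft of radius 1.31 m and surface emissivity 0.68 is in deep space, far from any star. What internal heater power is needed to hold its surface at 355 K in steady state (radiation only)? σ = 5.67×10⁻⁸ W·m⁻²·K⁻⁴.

P = εσ·4πr²·T⁴.
4πr² = 21.57 m²; T⁴ = 1.588×10¹⁰ K⁴.
P = 0.68·5.67×10⁻⁸·21.57·1.588×10¹⁰.

P ≈ 13200 W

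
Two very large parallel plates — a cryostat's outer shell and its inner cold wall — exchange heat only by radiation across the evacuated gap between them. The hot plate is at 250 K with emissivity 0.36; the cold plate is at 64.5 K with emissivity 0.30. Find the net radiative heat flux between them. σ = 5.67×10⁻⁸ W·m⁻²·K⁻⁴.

For two infinite grey parallel plates, q = σ(T₁⁴ − T₂⁴)/(1/ε₁ + 1/ε₂ − 1).
T₁⁴ − T₂⁴ = 3.906×10⁹ − 1.731×10⁷ = 3.889×10⁹ K⁴.
1/ε₁ + 1/ε₂ − 1 = 2.778 + 3.333 − 1 = 5.111.
q = 5.67×10⁻⁸ × 3.889×10⁹ / 5.111.

q ≈ 43.1 W/m²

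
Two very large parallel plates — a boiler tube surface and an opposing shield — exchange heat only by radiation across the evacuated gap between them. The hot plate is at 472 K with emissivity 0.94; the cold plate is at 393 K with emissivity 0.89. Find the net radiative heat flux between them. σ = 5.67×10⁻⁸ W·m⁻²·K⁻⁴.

For two infinite grey parallel plates, q = σ(T₁⁴ − T₂⁴)/(1/ε₁ + 1/ε₂ − 1).
T₁⁴ − T₂⁴ = 4.963×10¹⁰ − 2.385×10¹⁰ = 2.578×10¹⁰ K⁴.
1/ε₁ + 1/ε₂ − 1 = 1.064 + 1.124 − 1 = 1.187.
q = 5.67×10⁻⁸ × 2.578×10¹⁰ / 1.187.

q ≈ 1230 W/m²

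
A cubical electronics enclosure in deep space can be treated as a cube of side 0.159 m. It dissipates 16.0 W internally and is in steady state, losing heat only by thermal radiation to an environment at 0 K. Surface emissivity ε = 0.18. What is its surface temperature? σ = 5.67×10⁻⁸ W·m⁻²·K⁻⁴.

Steady state: internal power = radiated power, P = εσA T⁴.
Radiating area A = 6L² = 0.1517 m².
T⁴ = P/(εσA) = 16.0/(0.18·5.67×10⁻⁸·0.1517) = 1.034×10¹⁰ K⁴.
T = (1.034×10¹⁰)^(1/4).

T ≈ 319 K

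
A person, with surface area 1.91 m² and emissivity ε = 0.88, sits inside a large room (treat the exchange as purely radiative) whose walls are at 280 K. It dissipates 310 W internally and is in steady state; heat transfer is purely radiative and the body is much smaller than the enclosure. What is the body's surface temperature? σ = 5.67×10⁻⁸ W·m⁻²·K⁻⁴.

T ≈ 311 K

For a small grey body in a large enclosure, net radiated power = εσA(T⁴ − T_w⁴).
Steady state: P = εσA(T⁴ − T_w⁴) with A = 1.91 m².
T⁴ = P/(εσA) + T_w⁴ = 310/(0.88·5.67×10⁻⁸·1.910) + (280)⁴
    = 3.253×10⁹ + 6.147×10⁹ = 9.399×10⁹ K⁴.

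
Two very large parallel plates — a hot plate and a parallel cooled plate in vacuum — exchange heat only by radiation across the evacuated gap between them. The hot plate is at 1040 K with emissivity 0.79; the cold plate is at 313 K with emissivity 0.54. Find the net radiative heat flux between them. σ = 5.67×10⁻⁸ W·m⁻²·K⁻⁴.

q ≈ 31100 W/m²

For two infinite grey parallel plates, q = σ(T₁⁴ − T₂⁴)/(1/ε₁ + 1/ε₂ − 1).
T₁⁴ − T₂⁴ = 1.170×10¹² − 9.598×10⁹ = 1.160×10¹² K⁴.
1/ε₁ + 1/ε₂ − 1 = 1.266 + 1.852 − 1 = 2.118.
q = 5.67×10⁻⁸ × 1.160×10¹² / 2.118.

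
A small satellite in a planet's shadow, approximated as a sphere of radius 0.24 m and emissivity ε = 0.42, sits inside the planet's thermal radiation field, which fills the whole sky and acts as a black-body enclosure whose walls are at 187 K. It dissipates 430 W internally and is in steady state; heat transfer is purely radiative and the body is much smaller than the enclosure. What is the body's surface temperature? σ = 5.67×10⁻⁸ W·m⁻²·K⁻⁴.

For a small grey body in a large enclosure, net radiated power = εσA(T⁴ − T_w⁴).
Steady state: P = εσA(T⁴ − T_w⁴) with A = 4πr² = 0.7238 m².
T⁴ = P/(εσA) + T_w⁴ = 430/(0.42·5.67×10⁻⁸·0.7238) + (187)⁴
    = 2.495×10¹⁰ + 1.223×10⁹ = 2.617×10¹⁰ K⁴.

T ≈ 402 K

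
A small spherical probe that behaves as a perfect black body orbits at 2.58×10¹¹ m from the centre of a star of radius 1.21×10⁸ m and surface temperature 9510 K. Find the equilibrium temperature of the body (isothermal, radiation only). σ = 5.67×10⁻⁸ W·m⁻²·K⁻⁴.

T ≈ 146 K

The star's surface emits σT_*⁴; at distance d the flux is S = σT_*⁴(R_*/d)².
S = 5.67×10⁻⁸·(9510)⁴·(1.21×10⁸/2.58×10¹¹)² = 102.0 W/m².
For an isothermal sphere T⁴ = (1−a)S/(4σ) = 4.498×10⁸ K⁴.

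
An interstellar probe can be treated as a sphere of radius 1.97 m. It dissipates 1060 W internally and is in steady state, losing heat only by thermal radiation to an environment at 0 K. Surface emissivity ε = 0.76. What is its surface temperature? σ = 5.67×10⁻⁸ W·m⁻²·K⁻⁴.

Steady state: internal power = radiated power, P = εσA T⁴.
Radiating area A = 4πr² = 48.77 m².
T⁴ = P/(εσA) = 1060/(0.76·5.67×10⁻⁸·48.77) = 5.044×10⁸ K⁴.
T = (5.044×10⁸)^(1/4).

T ≈ 150 K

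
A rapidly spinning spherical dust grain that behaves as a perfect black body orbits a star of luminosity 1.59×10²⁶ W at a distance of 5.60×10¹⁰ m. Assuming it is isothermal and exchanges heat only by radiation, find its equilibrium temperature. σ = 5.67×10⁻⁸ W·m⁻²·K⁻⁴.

T ≈ 365 K

First find the stellar flux at distance d: S = L/(4πd²) = 1.59×10²⁶/(4π·(5.60×10¹⁰)²) = 4035 W/m².
For an isothermal sphere, absorbed (1−a)S·πr² = emitted σ·4πr²·T⁴, so T⁴ = (1−a)S/(4σ).
T⁴ = 1.00·4035/(4·5.67×10⁻⁸) = 1.779×10¹⁰ K⁴.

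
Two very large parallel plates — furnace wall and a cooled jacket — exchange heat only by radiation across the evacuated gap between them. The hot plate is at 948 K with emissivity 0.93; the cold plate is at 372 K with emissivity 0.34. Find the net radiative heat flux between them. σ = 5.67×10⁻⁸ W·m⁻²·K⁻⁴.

For two infinite grey parallel plates, q = σ(T₁⁴ − T₂⁴)/(1/ε₁ + 1/ε₂ − 1).
T₁⁴ − T₂⁴ = 8.077×10¹¹ − 1.915×10¹⁰ = 7.885×10¹¹ K⁴.
1/ε₁ + 1/ε₂ − 1 = 1.075 + 2.941 − 1 = 3.016.
q = 5.67×10⁻⁸ × 7.885×10¹¹ / 3.016.

q ≈ 14800 W/m²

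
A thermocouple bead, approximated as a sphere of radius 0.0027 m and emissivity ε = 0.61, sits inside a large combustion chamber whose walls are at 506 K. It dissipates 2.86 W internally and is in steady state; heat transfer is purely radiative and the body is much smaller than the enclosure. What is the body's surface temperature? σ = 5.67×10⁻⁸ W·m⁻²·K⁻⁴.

T ≈ 992 K

For a small grey body in a large enclosure, net radiated power = εσA(T⁴ − T_w⁴).
Steady state: P = εσA(T⁴ − T_w⁴) with A = 4πr² = 9.161×10⁻⁵ m².
T⁴ = P/(εσA) + T_w⁴ = 2.86/(0.61·5.67×10⁻⁸·9.161×10⁻⁵) + (506)⁴
    = 9.026×10¹¹ + 6.555×10¹⁰ = 9.682×10¹¹ K⁴.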